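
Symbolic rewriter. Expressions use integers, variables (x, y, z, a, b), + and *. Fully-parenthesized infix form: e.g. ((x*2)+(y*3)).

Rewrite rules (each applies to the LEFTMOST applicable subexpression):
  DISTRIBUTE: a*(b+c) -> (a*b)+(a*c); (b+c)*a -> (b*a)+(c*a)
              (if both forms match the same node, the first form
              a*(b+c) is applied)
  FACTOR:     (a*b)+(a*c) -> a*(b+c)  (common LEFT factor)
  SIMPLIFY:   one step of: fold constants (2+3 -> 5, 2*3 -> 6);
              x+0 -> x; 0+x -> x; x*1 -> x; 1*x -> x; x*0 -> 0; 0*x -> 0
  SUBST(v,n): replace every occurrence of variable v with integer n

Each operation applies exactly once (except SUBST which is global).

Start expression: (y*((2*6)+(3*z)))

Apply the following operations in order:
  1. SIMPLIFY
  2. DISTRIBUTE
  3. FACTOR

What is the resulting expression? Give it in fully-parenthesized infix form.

Start: (y*((2*6)+(3*z)))
Apply SIMPLIFY at RL (target: (2*6)): (y*((2*6)+(3*z))) -> (y*(12+(3*z)))
Apply DISTRIBUTE at root (target: (y*(12+(3*z)))): (y*(12+(3*z))) -> ((y*12)+(y*(3*z)))
Apply FACTOR at root (target: ((y*12)+(y*(3*z)))): ((y*12)+(y*(3*z))) -> (y*(12+(3*z)))

Answer: (y*(12+(3*z)))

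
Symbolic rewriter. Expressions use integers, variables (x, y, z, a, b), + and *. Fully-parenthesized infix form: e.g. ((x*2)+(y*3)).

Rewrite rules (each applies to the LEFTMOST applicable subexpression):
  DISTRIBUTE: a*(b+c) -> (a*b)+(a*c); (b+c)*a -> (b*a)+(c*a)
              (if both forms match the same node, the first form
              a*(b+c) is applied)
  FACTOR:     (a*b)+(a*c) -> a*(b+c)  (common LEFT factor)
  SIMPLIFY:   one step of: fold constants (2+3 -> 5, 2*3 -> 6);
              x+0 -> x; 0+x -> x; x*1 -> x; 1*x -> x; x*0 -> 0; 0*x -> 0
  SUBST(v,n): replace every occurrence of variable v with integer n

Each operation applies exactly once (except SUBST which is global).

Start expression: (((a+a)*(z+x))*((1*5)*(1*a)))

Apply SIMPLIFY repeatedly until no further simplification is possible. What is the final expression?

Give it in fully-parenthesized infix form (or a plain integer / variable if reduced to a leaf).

Answer: (((a+a)*(z+x))*(5*a))

Derivation:
Start: (((a+a)*(z+x))*((1*5)*(1*a)))
Step 1: at RL: (1*5) -> 5; overall: (((a+a)*(z+x))*((1*5)*(1*a))) -> (((a+a)*(z+x))*(5*(1*a)))
Step 2: at RR: (1*a) -> a; overall: (((a+a)*(z+x))*(5*(1*a))) -> (((a+a)*(z+x))*(5*a))
Fixed point: (((a+a)*(z+x))*(5*a))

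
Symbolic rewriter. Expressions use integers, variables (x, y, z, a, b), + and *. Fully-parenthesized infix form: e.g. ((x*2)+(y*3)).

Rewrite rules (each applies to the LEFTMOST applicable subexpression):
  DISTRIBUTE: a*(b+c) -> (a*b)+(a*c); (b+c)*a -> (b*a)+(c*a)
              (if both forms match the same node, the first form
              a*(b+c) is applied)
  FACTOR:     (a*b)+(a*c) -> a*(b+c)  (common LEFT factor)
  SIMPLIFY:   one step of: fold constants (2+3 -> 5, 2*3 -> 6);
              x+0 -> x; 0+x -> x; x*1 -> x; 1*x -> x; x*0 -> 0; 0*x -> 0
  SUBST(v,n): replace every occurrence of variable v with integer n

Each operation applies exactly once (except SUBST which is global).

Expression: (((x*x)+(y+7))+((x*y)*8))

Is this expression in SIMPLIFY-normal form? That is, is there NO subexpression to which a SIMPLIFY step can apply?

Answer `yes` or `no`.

Answer: yes

Derivation:
Expression: (((x*x)+(y+7))+((x*y)*8))
Scanning for simplifiable subexpressions (pre-order)...
  at root: (((x*x)+(y+7))+((x*y)*8)) (not simplifiable)
  at L: ((x*x)+(y+7)) (not simplifiable)
  at LL: (x*x) (not simplifiable)
  at LR: (y+7) (not simplifiable)
  at R: ((x*y)*8) (not simplifiable)
  at RL: (x*y) (not simplifiable)
Result: no simplifiable subexpression found -> normal form.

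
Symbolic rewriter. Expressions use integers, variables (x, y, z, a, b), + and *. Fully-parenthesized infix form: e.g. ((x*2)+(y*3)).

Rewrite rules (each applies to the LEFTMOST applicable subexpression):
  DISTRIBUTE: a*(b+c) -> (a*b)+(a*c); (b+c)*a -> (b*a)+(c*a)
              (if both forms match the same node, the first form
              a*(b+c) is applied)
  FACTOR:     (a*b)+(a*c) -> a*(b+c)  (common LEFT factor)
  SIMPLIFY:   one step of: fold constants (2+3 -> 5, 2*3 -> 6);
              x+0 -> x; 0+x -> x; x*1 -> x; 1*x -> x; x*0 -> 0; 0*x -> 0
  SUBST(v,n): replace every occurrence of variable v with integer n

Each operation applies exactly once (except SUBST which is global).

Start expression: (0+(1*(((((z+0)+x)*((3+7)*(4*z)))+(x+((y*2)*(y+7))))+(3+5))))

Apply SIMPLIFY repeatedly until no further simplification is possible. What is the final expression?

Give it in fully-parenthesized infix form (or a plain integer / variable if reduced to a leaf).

Start: (0+(1*(((((z+0)+x)*((3+7)*(4*z)))+(x+((y*2)*(y+7))))+(3+5))))
Step 1: at root: (0+(1*(((((z+0)+x)*((3+7)*(4*z)))+(x+((y*2)*(y+7))))+(3+5)))) -> (1*(((((z+0)+x)*((3+7)*(4*z)))+(x+((y*2)*(y+7))))+(3+5))); overall: (0+(1*(((((z+0)+x)*((3+7)*(4*z)))+(x+((y*2)*(y+7))))+(3+5)))) -> (1*(((((z+0)+x)*((3+7)*(4*z)))+(x+((y*2)*(y+7))))+(3+5)))
Step 2: at root: (1*(((((z+0)+x)*((3+7)*(4*z)))+(x+((y*2)*(y+7))))+(3+5))) -> (((((z+0)+x)*((3+7)*(4*z)))+(x+((y*2)*(y+7))))+(3+5)); overall: (1*(((((z+0)+x)*((3+7)*(4*z)))+(x+((y*2)*(y+7))))+(3+5))) -> (((((z+0)+x)*((3+7)*(4*z)))+(x+((y*2)*(y+7))))+(3+5))
Step 3: at LLLL: (z+0) -> z; overall: (((((z+0)+x)*((3+7)*(4*z)))+(x+((y*2)*(y+7))))+(3+5)) -> ((((z+x)*((3+7)*(4*z)))+(x+((y*2)*(y+7))))+(3+5))
Step 4: at LLRL: (3+7) -> 10; overall: ((((z+x)*((3+7)*(4*z)))+(x+((y*2)*(y+7))))+(3+5)) -> ((((z+x)*(10*(4*z)))+(x+((y*2)*(y+7))))+(3+5))
Step 5: at R: (3+5) -> 8; overall: ((((z+x)*(10*(4*z)))+(x+((y*2)*(y+7))))+(3+5)) -> ((((z+x)*(10*(4*z)))+(x+((y*2)*(y+7))))+8)
Fixed point: ((((z+x)*(10*(4*z)))+(x+((y*2)*(y+7))))+8)

Answer: ((((z+x)*(10*(4*z)))+(x+((y*2)*(y+7))))+8)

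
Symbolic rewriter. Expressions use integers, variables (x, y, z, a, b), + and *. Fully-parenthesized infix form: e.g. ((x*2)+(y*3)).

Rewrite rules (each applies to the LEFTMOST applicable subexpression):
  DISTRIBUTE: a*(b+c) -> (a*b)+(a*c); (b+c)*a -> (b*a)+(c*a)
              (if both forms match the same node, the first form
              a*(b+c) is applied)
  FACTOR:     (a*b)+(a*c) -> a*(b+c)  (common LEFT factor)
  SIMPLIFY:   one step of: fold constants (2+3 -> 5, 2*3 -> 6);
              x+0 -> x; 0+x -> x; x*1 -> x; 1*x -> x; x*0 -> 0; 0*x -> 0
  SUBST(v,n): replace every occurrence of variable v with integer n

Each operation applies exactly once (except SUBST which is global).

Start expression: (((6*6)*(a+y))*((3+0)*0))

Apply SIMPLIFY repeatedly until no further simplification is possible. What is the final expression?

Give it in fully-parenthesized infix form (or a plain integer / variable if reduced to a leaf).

Answer: 0

Derivation:
Start: (((6*6)*(a+y))*((3+0)*0))
Step 1: at LL: (6*6) -> 36; overall: (((6*6)*(a+y))*((3+0)*0)) -> ((36*(a+y))*((3+0)*0))
Step 2: at R: ((3+0)*0) -> 0; overall: ((36*(a+y))*((3+0)*0)) -> ((36*(a+y))*0)
Step 3: at root: ((36*(a+y))*0) -> 0; overall: ((36*(a+y))*0) -> 0
Fixed point: 0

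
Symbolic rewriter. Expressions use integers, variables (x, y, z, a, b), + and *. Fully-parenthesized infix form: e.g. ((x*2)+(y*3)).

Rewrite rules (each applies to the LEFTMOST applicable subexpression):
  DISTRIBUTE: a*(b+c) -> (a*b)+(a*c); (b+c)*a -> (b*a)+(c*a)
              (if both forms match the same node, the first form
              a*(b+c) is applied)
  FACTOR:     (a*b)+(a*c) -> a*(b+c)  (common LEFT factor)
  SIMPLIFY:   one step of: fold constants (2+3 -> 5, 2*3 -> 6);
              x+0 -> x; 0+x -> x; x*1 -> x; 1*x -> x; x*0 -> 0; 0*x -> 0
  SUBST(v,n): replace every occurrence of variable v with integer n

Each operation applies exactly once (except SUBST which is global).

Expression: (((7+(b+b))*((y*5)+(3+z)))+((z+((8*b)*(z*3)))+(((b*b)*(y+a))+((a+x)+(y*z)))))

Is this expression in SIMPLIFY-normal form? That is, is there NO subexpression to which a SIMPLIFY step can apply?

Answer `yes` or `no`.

Answer: yes

Derivation:
Expression: (((7+(b+b))*((y*5)+(3+z)))+((z+((8*b)*(z*3)))+(((b*b)*(y+a))+((a+x)+(y*z)))))
Scanning for simplifiable subexpressions (pre-order)...
  at root: (((7+(b+b))*((y*5)+(3+z)))+((z+((8*b)*(z*3)))+(((b*b)*(y+a))+((a+x)+(y*z))))) (not simplifiable)
  at L: ((7+(b+b))*((y*5)+(3+z))) (not simplifiable)
  at LL: (7+(b+b)) (not simplifiable)
  at LLR: (b+b) (not simplifiable)
  at LR: ((y*5)+(3+z)) (not simplifiable)
  at LRL: (y*5) (not simplifiable)
  at LRR: (3+z) (not simplifiable)
  at R: ((z+((8*b)*(z*3)))+(((b*b)*(y+a))+((a+x)+(y*z)))) (not simplifiable)
  at RL: (z+((8*b)*(z*3))) (not simplifiable)
  at RLR: ((8*b)*(z*3)) (not simplifiable)
  at RLRL: (8*b) (not simplifiable)
  at RLRR: (z*3) (not simplifiable)
  at RR: (((b*b)*(y+a))+((a+x)+(y*z))) (not simplifiable)
  at RRL: ((b*b)*(y+a)) (not simplifiable)
  at RRLL: (b*b) (not simplifiable)
  at RRLR: (y+a) (not simplifiable)
  at RRR: ((a+x)+(y*z)) (not simplifiable)
  at RRRL: (a+x) (not simplifiable)
  at RRRR: (y*z) (not simplifiable)
Result: no simplifiable subexpression found -> normal form.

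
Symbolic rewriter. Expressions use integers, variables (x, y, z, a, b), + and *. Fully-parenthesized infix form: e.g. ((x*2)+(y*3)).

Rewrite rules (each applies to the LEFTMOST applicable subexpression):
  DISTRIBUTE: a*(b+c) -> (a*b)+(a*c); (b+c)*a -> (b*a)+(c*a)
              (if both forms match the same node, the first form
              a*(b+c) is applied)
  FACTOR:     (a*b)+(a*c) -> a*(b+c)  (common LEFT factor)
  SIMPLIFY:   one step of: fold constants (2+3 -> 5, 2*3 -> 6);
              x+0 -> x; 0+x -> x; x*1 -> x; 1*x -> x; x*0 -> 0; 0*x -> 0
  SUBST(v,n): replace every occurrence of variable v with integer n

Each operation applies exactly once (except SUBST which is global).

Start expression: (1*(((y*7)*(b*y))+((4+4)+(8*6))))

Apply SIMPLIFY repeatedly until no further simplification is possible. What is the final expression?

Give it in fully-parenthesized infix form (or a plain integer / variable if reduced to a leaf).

Answer: (((y*7)*(b*y))+56)

Derivation:
Start: (1*(((y*7)*(b*y))+((4+4)+(8*6))))
Step 1: at root: (1*(((y*7)*(b*y))+((4+4)+(8*6)))) -> (((y*7)*(b*y))+((4+4)+(8*6))); overall: (1*(((y*7)*(b*y))+((4+4)+(8*6)))) -> (((y*7)*(b*y))+((4+4)+(8*6)))
Step 2: at RL: (4+4) -> 8; overall: (((y*7)*(b*y))+((4+4)+(8*6))) -> (((y*7)*(b*y))+(8+(8*6)))
Step 3: at RR: (8*6) -> 48; overall: (((y*7)*(b*y))+(8+(8*6))) -> (((y*7)*(b*y))+(8+48))
Step 4: at R: (8+48) -> 56; overall: (((y*7)*(b*y))+(8+48)) -> (((y*7)*(b*y))+56)
Fixed point: (((y*7)*(b*y))+56)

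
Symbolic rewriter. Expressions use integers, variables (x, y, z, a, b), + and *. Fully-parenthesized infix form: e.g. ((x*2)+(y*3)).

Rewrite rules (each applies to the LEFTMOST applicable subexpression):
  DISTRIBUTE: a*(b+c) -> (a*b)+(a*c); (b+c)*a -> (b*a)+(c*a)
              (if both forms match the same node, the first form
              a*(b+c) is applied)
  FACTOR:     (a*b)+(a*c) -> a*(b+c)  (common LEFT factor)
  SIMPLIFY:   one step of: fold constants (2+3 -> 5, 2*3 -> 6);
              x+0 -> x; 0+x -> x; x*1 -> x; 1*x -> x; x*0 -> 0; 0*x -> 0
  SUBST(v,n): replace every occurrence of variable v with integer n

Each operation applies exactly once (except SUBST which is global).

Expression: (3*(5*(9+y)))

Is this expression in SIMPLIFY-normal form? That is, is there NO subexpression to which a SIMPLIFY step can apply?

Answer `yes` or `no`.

Expression: (3*(5*(9+y)))
Scanning for simplifiable subexpressions (pre-order)...
  at root: (3*(5*(9+y))) (not simplifiable)
  at R: (5*(9+y)) (not simplifiable)
  at RR: (9+y) (not simplifiable)
Result: no simplifiable subexpression found -> normal form.

Answer: yes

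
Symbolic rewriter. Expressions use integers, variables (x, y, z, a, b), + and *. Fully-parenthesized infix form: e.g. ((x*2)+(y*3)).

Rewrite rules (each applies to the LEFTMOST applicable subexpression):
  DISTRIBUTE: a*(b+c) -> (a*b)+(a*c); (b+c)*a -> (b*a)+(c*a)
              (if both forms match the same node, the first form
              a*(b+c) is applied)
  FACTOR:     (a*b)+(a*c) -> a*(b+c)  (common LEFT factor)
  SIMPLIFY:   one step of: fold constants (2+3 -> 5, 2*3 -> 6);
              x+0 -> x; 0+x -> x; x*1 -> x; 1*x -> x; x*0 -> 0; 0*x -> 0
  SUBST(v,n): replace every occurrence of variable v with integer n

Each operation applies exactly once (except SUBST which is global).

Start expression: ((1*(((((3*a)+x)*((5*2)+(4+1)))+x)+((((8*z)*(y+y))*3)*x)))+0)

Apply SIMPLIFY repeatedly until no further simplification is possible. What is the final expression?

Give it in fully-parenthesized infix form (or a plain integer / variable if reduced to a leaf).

Start: ((1*(((((3*a)+x)*((5*2)+(4+1)))+x)+((((8*z)*(y+y))*3)*x)))+0)
Step 1: at root: ((1*(((((3*a)+x)*((5*2)+(4+1)))+x)+((((8*z)*(y+y))*3)*x)))+0) -> (1*(((((3*a)+x)*((5*2)+(4+1)))+x)+((((8*z)*(y+y))*3)*x))); overall: ((1*(((((3*a)+x)*((5*2)+(4+1)))+x)+((((8*z)*(y+y))*3)*x)))+0) -> (1*(((((3*a)+x)*((5*2)+(4+1)))+x)+((((8*z)*(y+y))*3)*x)))
Step 2: at root: (1*(((((3*a)+x)*((5*2)+(4+1)))+x)+((((8*z)*(y+y))*3)*x))) -> (((((3*a)+x)*((5*2)+(4+1)))+x)+((((8*z)*(y+y))*3)*x)); overall: (1*(((((3*a)+x)*((5*2)+(4+1)))+x)+((((8*z)*(y+y))*3)*x))) -> (((((3*a)+x)*((5*2)+(4+1)))+x)+((((8*z)*(y+y))*3)*x))
Step 3: at LLRL: (5*2) -> 10; overall: (((((3*a)+x)*((5*2)+(4+1)))+x)+((((8*z)*(y+y))*3)*x)) -> (((((3*a)+x)*(10+(4+1)))+x)+((((8*z)*(y+y))*3)*x))
Step 4: at LLRR: (4+1) -> 5; overall: (((((3*a)+x)*(10+(4+1)))+x)+((((8*z)*(y+y))*3)*x)) -> (((((3*a)+x)*(10+5))+x)+((((8*z)*(y+y))*3)*x))
Step 5: at LLR: (10+5) -> 15; overall: (((((3*a)+x)*(10+5))+x)+((((8*z)*(y+y))*3)*x)) -> (((((3*a)+x)*15)+x)+((((8*z)*(y+y))*3)*x))
Fixed point: (((((3*a)+x)*15)+x)+((((8*z)*(y+y))*3)*x))

Answer: (((((3*a)+x)*15)+x)+((((8*z)*(y+y))*3)*x))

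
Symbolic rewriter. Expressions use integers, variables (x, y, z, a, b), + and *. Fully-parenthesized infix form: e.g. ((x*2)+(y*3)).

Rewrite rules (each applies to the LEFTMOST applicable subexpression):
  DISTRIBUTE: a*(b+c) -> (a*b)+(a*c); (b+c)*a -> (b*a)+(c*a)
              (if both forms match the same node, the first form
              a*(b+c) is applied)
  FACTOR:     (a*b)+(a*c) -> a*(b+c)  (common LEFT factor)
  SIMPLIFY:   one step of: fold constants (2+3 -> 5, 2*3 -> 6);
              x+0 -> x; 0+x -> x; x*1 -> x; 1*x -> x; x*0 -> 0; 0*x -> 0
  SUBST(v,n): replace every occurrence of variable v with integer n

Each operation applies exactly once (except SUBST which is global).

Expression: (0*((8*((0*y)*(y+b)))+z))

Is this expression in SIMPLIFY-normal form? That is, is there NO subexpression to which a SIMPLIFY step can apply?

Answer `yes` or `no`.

Answer: no

Derivation:
Expression: (0*((8*((0*y)*(y+b)))+z))
Scanning for simplifiable subexpressions (pre-order)...
  at root: (0*((8*((0*y)*(y+b)))+z)) (SIMPLIFIABLE)
  at R: ((8*((0*y)*(y+b)))+z) (not simplifiable)
  at RL: (8*((0*y)*(y+b))) (not simplifiable)
  at RLR: ((0*y)*(y+b)) (not simplifiable)
  at RLRL: (0*y) (SIMPLIFIABLE)
  at RLRR: (y+b) (not simplifiable)
Found simplifiable subexpr at path root: (0*((8*((0*y)*(y+b)))+z))
One SIMPLIFY step would give: 0
-> NOT in normal form.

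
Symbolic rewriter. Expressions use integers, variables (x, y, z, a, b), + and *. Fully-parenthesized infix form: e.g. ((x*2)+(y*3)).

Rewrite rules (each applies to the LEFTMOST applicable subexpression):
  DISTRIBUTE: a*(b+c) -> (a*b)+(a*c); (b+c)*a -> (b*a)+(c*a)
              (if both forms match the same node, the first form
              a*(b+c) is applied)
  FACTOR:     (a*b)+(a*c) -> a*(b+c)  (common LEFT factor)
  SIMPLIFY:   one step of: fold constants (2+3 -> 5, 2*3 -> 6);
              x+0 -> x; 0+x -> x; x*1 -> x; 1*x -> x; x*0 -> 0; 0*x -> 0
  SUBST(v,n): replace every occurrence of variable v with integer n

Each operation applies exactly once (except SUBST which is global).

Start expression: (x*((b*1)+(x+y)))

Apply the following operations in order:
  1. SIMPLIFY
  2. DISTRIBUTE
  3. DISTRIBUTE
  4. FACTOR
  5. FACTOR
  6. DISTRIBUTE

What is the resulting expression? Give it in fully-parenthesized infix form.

Start: (x*((b*1)+(x+y)))
Apply SIMPLIFY at RL (target: (b*1)): (x*((b*1)+(x+y))) -> (x*(b+(x+y)))
Apply DISTRIBUTE at root (target: (x*(b+(x+y)))): (x*(b+(x+y))) -> ((x*b)+(x*(x+y)))
Apply DISTRIBUTE at R (target: (x*(x+y))): ((x*b)+(x*(x+y))) -> ((x*b)+((x*x)+(x*y)))
Apply FACTOR at R (target: ((x*x)+(x*y))): ((x*b)+((x*x)+(x*y))) -> ((x*b)+(x*(x+y)))
Apply FACTOR at root (target: ((x*b)+(x*(x+y)))): ((x*b)+(x*(x+y))) -> (x*(b+(x+y)))
Apply DISTRIBUTE at root (target: (x*(b+(x+y)))): (x*(b+(x+y))) -> ((x*b)+(x*(x+y)))

Answer: ((x*b)+(x*(x+y)))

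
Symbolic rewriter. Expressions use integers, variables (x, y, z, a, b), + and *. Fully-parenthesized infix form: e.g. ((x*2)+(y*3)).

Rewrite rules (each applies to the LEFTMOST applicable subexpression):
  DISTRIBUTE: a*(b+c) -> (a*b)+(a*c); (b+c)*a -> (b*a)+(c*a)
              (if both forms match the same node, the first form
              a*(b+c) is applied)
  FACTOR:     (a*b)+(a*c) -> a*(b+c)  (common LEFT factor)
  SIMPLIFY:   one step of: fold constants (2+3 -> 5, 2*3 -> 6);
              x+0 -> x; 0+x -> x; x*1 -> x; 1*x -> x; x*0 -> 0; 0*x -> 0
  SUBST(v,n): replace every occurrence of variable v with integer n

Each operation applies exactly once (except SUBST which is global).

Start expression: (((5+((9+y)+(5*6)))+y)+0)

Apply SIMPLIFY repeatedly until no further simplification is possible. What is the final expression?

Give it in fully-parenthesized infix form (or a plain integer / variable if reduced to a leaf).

Answer: ((5+((9+y)+30))+y)

Derivation:
Start: (((5+((9+y)+(5*6)))+y)+0)
Step 1: at root: (((5+((9+y)+(5*6)))+y)+0) -> ((5+((9+y)+(5*6)))+y); overall: (((5+((9+y)+(5*6)))+y)+0) -> ((5+((9+y)+(5*6)))+y)
Step 2: at LRR: (5*6) -> 30; overall: ((5+((9+y)+(5*6)))+y) -> ((5+((9+y)+30))+y)
Fixed point: ((5+((9+y)+30))+y)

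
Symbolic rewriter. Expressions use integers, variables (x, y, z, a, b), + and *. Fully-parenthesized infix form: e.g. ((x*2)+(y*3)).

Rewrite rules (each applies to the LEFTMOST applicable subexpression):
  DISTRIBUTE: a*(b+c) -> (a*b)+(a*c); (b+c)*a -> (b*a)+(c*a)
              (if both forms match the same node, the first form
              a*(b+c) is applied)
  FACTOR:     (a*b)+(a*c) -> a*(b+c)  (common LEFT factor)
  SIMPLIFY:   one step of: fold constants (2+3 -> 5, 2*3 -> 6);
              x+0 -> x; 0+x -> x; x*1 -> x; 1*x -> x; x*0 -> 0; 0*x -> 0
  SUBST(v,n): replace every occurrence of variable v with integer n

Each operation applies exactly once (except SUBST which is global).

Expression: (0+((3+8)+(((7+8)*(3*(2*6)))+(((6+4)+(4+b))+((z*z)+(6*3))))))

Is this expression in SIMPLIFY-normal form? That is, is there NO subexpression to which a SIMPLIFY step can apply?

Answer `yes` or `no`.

Expression: (0+((3+8)+(((7+8)*(3*(2*6)))+(((6+4)+(4+b))+((z*z)+(6*3))))))
Scanning for simplifiable subexpressions (pre-order)...
  at root: (0+((3+8)+(((7+8)*(3*(2*6)))+(((6+4)+(4+b))+((z*z)+(6*3)))))) (SIMPLIFIABLE)
  at R: ((3+8)+(((7+8)*(3*(2*6)))+(((6+4)+(4+b))+((z*z)+(6*3))))) (not simplifiable)
  at RL: (3+8) (SIMPLIFIABLE)
  at RR: (((7+8)*(3*(2*6)))+(((6+4)+(4+b))+((z*z)+(6*3)))) (not simplifiable)
  at RRL: ((7+8)*(3*(2*6))) (not simplifiable)
  at RRLL: (7+8) (SIMPLIFIABLE)
  at RRLR: (3*(2*6)) (not simplifiable)
  at RRLRR: (2*6) (SIMPLIFIABLE)
  at RRR: (((6+4)+(4+b))+((z*z)+(6*3))) (not simplifiable)
  at RRRL: ((6+4)+(4+b)) (not simplifiable)
  at RRRLL: (6+4) (SIMPLIFIABLE)
  at RRRLR: (4+b) (not simplifiable)
  at RRRR: ((z*z)+(6*3)) (not simplifiable)
  at RRRRL: (z*z) (not simplifiable)
  at RRRRR: (6*3) (SIMPLIFIABLE)
Found simplifiable subexpr at path root: (0+((3+8)+(((7+8)*(3*(2*6)))+(((6+4)+(4+b))+((z*z)+(6*3))))))
One SIMPLIFY step would give: ((3+8)+(((7+8)*(3*(2*6)))+(((6+4)+(4+b))+((z*z)+(6*3)))))
-> NOT in normal form.

Answer: no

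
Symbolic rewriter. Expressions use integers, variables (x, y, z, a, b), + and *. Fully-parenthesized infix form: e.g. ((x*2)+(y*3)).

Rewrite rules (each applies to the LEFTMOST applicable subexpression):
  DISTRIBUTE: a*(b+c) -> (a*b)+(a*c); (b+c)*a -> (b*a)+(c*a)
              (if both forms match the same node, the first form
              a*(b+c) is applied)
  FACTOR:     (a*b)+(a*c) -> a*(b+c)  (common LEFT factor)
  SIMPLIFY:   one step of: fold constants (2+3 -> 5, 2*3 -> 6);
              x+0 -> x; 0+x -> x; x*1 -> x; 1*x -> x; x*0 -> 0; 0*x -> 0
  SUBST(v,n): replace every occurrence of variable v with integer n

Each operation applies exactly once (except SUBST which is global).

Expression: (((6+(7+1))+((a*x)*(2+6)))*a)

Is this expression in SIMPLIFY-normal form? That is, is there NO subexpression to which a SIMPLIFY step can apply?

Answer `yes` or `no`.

Answer: no

Derivation:
Expression: (((6+(7+1))+((a*x)*(2+6)))*a)
Scanning for simplifiable subexpressions (pre-order)...
  at root: (((6+(7+1))+((a*x)*(2+6)))*a) (not simplifiable)
  at L: ((6+(7+1))+((a*x)*(2+6))) (not simplifiable)
  at LL: (6+(7+1)) (not simplifiable)
  at LLR: (7+1) (SIMPLIFIABLE)
  at LR: ((a*x)*(2+6)) (not simplifiable)
  at LRL: (a*x) (not simplifiable)
  at LRR: (2+6) (SIMPLIFIABLE)
Found simplifiable subexpr at path LLR: (7+1)
One SIMPLIFY step would give: (((6+8)+((a*x)*(2+6)))*a)
-> NOT in normal form.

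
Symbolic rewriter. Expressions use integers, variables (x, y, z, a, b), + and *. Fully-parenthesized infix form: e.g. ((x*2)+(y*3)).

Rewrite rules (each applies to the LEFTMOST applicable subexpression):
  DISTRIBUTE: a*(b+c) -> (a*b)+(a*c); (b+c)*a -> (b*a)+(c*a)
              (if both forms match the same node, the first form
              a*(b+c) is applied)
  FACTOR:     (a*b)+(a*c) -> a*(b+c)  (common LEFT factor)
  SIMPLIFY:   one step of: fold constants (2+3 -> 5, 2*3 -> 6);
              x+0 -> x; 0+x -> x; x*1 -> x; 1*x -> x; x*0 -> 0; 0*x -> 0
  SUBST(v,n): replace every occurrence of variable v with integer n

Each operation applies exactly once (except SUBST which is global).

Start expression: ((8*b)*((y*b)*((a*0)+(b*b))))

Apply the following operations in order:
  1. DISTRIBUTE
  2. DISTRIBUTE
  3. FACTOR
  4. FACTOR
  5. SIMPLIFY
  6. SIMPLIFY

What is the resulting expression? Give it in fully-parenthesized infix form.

Answer: ((8*b)*((y*b)*(b*b)))

Derivation:
Start: ((8*b)*((y*b)*((a*0)+(b*b))))
Apply DISTRIBUTE at R (target: ((y*b)*((a*0)+(b*b)))): ((8*b)*((y*b)*((a*0)+(b*b)))) -> ((8*b)*(((y*b)*(a*0))+((y*b)*(b*b))))
Apply DISTRIBUTE at root (target: ((8*b)*(((y*b)*(a*0))+((y*b)*(b*b))))): ((8*b)*(((y*b)*(a*0))+((y*b)*(b*b)))) -> (((8*b)*((y*b)*(a*0)))+((8*b)*((y*b)*(b*b))))
Apply FACTOR at root (target: (((8*b)*((y*b)*(a*0)))+((8*b)*((y*b)*(b*b))))): (((8*b)*((y*b)*(a*0)))+((8*b)*((y*b)*(b*b)))) -> ((8*b)*(((y*b)*(a*0))+((y*b)*(b*b))))
Apply FACTOR at R (target: (((y*b)*(a*0))+((y*b)*(b*b)))): ((8*b)*(((y*b)*(a*0))+((y*b)*(b*b)))) -> ((8*b)*((y*b)*((a*0)+(b*b))))
Apply SIMPLIFY at RRL (target: (a*0)): ((8*b)*((y*b)*((a*0)+(b*b)))) -> ((8*b)*((y*b)*(0+(b*b))))
Apply SIMPLIFY at RR (target: (0+(b*b))): ((8*b)*((y*b)*(0+(b*b)))) -> ((8*b)*((y*b)*(b*b)))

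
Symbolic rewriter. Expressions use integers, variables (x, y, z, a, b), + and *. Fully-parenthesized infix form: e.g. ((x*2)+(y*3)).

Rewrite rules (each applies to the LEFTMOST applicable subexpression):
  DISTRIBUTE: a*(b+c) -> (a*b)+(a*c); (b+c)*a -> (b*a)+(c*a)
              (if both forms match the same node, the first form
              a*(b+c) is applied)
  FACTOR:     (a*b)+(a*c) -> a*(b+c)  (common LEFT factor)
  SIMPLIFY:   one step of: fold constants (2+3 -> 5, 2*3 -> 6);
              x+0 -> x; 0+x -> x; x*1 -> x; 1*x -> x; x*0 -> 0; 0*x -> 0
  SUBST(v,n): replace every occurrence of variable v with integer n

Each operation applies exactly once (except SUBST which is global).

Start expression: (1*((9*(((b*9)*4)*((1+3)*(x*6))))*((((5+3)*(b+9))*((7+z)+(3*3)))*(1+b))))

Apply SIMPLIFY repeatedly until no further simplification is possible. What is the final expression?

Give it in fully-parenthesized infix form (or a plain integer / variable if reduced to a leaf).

Start: (1*((9*(((b*9)*4)*((1+3)*(x*6))))*((((5+3)*(b+9))*((7+z)+(3*3)))*(1+b))))
Step 1: at root: (1*((9*(((b*9)*4)*((1+3)*(x*6))))*((((5+3)*(b+9))*((7+z)+(3*3)))*(1+b)))) -> ((9*(((b*9)*4)*((1+3)*(x*6))))*((((5+3)*(b+9))*((7+z)+(3*3)))*(1+b))); overall: (1*((9*(((b*9)*4)*((1+3)*(x*6))))*((((5+3)*(b+9))*((7+z)+(3*3)))*(1+b)))) -> ((9*(((b*9)*4)*((1+3)*(x*6))))*((((5+3)*(b+9))*((7+z)+(3*3)))*(1+b)))
Step 2: at LRRL: (1+3) -> 4; overall: ((9*(((b*9)*4)*((1+3)*(x*6))))*((((5+3)*(b+9))*((7+z)+(3*3)))*(1+b))) -> ((9*(((b*9)*4)*(4*(x*6))))*((((5+3)*(b+9))*((7+z)+(3*3)))*(1+b)))
Step 3: at RLLL: (5+3) -> 8; overall: ((9*(((b*9)*4)*(4*(x*6))))*((((5+3)*(b+9))*((7+z)+(3*3)))*(1+b))) -> ((9*(((b*9)*4)*(4*(x*6))))*(((8*(b+9))*((7+z)+(3*3)))*(1+b)))
Step 4: at RLRR: (3*3) -> 9; overall: ((9*(((b*9)*4)*(4*(x*6))))*(((8*(b+9))*((7+z)+(3*3)))*(1+b))) -> ((9*(((b*9)*4)*(4*(x*6))))*(((8*(b+9))*((7+z)+9))*(1+b)))
Fixed point: ((9*(((b*9)*4)*(4*(x*6))))*(((8*(b+9))*((7+z)+9))*(1+b)))

Answer: ((9*(((b*9)*4)*(4*(x*6))))*(((8*(b+9))*((7+z)+9))*(1+b)))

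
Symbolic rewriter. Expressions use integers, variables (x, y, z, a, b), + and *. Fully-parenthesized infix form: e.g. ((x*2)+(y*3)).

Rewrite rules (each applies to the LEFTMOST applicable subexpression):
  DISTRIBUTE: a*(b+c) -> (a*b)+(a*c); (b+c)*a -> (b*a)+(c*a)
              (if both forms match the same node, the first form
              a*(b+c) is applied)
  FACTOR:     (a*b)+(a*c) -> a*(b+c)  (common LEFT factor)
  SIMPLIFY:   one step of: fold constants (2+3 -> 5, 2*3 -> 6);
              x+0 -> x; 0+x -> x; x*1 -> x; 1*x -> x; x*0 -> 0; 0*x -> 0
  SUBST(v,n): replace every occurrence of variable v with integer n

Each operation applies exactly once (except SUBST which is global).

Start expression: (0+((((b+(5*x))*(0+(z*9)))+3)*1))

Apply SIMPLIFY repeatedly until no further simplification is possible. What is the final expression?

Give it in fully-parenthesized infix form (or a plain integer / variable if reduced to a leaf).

Answer: (((b+(5*x))*(z*9))+3)

Derivation:
Start: (0+((((b+(5*x))*(0+(z*9)))+3)*1))
Step 1: at root: (0+((((b+(5*x))*(0+(z*9)))+3)*1)) -> ((((b+(5*x))*(0+(z*9)))+3)*1); overall: (0+((((b+(5*x))*(0+(z*9)))+3)*1)) -> ((((b+(5*x))*(0+(z*9)))+3)*1)
Step 2: at root: ((((b+(5*x))*(0+(z*9)))+3)*1) -> (((b+(5*x))*(0+(z*9)))+3); overall: ((((b+(5*x))*(0+(z*9)))+3)*1) -> (((b+(5*x))*(0+(z*9)))+3)
Step 3: at LR: (0+(z*9)) -> (z*9); overall: (((b+(5*x))*(0+(z*9)))+3) -> (((b+(5*x))*(z*9))+3)
Fixed point: (((b+(5*x))*(z*9))+3)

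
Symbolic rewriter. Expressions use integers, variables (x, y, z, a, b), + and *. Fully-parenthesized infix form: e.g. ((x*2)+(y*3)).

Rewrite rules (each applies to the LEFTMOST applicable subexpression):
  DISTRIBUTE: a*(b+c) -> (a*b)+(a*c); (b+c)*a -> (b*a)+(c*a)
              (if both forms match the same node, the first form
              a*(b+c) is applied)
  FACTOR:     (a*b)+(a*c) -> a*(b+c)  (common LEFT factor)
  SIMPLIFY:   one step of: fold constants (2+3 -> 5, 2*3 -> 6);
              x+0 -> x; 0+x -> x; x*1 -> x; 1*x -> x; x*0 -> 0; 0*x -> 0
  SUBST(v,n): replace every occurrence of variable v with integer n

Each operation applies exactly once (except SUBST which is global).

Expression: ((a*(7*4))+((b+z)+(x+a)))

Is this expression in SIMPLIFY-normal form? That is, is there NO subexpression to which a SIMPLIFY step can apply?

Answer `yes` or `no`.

Answer: no

Derivation:
Expression: ((a*(7*4))+((b+z)+(x+a)))
Scanning for simplifiable subexpressions (pre-order)...
  at root: ((a*(7*4))+((b+z)+(x+a))) (not simplifiable)
  at L: (a*(7*4)) (not simplifiable)
  at LR: (7*4) (SIMPLIFIABLE)
  at R: ((b+z)+(x+a)) (not simplifiable)
  at RL: (b+z) (not simplifiable)
  at RR: (x+a) (not simplifiable)
Found simplifiable subexpr at path LR: (7*4)
One SIMPLIFY step would give: ((a*28)+((b+z)+(x+a)))
-> NOT in normal form.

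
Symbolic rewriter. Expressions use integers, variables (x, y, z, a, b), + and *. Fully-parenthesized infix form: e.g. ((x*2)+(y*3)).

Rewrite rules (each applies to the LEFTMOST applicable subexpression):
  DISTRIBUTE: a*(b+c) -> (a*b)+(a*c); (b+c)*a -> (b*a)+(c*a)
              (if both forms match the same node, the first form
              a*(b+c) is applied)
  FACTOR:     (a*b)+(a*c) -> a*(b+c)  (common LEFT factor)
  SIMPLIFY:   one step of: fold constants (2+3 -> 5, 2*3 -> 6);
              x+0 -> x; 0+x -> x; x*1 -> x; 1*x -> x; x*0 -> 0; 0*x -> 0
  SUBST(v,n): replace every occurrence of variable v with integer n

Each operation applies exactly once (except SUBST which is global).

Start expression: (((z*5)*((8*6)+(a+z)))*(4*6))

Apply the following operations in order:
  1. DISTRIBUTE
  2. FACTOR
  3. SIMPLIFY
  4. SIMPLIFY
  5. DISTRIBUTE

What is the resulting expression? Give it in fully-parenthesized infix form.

Start: (((z*5)*((8*6)+(a+z)))*(4*6))
Apply DISTRIBUTE at L (target: ((z*5)*((8*6)+(a+z)))): (((z*5)*((8*6)+(a+z)))*(4*6)) -> ((((z*5)*(8*6))+((z*5)*(a+z)))*(4*6))
Apply FACTOR at L (target: (((z*5)*(8*6))+((z*5)*(a+z)))): ((((z*5)*(8*6))+((z*5)*(a+z)))*(4*6)) -> (((z*5)*((8*6)+(a+z)))*(4*6))
Apply SIMPLIFY at LRL (target: (8*6)): (((z*5)*((8*6)+(a+z)))*(4*6)) -> (((z*5)*(48+(a+z)))*(4*6))
Apply SIMPLIFY at R (target: (4*6)): (((z*5)*(48+(a+z)))*(4*6)) -> (((z*5)*(48+(a+z)))*24)
Apply DISTRIBUTE at L (target: ((z*5)*(48+(a+z)))): (((z*5)*(48+(a+z)))*24) -> ((((z*5)*48)+((z*5)*(a+z)))*24)

Answer: ((((z*5)*48)+((z*5)*(a+z)))*24)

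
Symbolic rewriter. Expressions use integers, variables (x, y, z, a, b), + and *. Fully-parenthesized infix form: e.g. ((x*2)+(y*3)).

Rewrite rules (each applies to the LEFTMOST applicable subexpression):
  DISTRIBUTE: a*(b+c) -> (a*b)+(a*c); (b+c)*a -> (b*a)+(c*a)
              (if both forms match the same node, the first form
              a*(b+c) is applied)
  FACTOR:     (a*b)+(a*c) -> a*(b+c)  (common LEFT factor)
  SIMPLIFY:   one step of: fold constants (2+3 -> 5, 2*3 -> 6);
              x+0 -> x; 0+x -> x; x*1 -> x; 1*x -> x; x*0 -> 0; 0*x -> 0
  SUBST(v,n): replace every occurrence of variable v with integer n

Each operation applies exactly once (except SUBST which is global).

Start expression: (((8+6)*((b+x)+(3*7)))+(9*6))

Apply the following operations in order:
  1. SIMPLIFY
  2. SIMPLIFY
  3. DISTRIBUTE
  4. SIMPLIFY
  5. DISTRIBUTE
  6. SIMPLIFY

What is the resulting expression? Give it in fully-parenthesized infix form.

Answer: ((((14*b)+(14*x))+294)+54)

Derivation:
Start: (((8+6)*((b+x)+(3*7)))+(9*6))
Apply SIMPLIFY at LL (target: (8+6)): (((8+6)*((b+x)+(3*7)))+(9*6)) -> ((14*((b+x)+(3*7)))+(9*6))
Apply SIMPLIFY at LRR (target: (3*7)): ((14*((b+x)+(3*7)))+(9*6)) -> ((14*((b+x)+21))+(9*6))
Apply DISTRIBUTE at L (target: (14*((b+x)+21))): ((14*((b+x)+21))+(9*6)) -> (((14*(b+x))+(14*21))+(9*6))
Apply SIMPLIFY at LR (target: (14*21)): (((14*(b+x))+(14*21))+(9*6)) -> (((14*(b+x))+294)+(9*6))
Apply DISTRIBUTE at LL (target: (14*(b+x))): (((14*(b+x))+294)+(9*6)) -> ((((14*b)+(14*x))+294)+(9*6))
Apply SIMPLIFY at R (target: (9*6)): ((((14*b)+(14*x))+294)+(9*6)) -> ((((14*b)+(14*x))+294)+54)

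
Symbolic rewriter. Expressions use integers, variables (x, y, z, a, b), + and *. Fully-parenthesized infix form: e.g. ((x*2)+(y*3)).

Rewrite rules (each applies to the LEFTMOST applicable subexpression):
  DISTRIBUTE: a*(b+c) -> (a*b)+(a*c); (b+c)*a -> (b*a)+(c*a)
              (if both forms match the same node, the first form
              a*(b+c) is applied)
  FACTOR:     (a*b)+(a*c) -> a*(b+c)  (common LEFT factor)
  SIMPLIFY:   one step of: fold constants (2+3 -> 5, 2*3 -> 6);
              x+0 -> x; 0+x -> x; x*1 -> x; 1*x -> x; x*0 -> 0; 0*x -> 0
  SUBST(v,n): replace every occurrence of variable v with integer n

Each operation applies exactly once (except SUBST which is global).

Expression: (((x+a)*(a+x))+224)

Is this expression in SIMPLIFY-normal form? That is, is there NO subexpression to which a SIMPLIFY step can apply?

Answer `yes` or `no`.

Expression: (((x+a)*(a+x))+224)
Scanning for simplifiable subexpressions (pre-order)...
  at root: (((x+a)*(a+x))+224) (not simplifiable)
  at L: ((x+a)*(a+x)) (not simplifiable)
  at LL: (x+a) (not simplifiable)
  at LR: (a+x) (not simplifiable)
Result: no simplifiable subexpression found -> normal form.

Answer: yes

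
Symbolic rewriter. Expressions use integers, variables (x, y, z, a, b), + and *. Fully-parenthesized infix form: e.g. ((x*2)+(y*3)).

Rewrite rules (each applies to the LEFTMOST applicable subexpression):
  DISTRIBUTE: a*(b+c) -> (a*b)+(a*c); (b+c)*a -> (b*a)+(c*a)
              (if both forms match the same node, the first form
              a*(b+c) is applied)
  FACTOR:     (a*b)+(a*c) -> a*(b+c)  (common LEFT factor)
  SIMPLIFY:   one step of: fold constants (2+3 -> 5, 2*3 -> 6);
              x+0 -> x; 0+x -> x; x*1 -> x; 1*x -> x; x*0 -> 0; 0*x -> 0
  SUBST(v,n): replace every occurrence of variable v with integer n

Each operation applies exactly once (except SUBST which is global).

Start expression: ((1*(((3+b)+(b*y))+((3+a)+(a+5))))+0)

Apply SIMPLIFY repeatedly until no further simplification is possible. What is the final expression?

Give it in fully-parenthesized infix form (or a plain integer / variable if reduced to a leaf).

Start: ((1*(((3+b)+(b*y))+((3+a)+(a+5))))+0)
Step 1: at root: ((1*(((3+b)+(b*y))+((3+a)+(a+5))))+0) -> (1*(((3+b)+(b*y))+((3+a)+(a+5)))); overall: ((1*(((3+b)+(b*y))+((3+a)+(a+5))))+0) -> (1*(((3+b)+(b*y))+((3+a)+(a+5))))
Step 2: at root: (1*(((3+b)+(b*y))+((3+a)+(a+5)))) -> (((3+b)+(b*y))+((3+a)+(a+5))); overall: (1*(((3+b)+(b*y))+((3+a)+(a+5)))) -> (((3+b)+(b*y))+((3+a)+(a+5)))
Fixed point: (((3+b)+(b*y))+((3+a)+(a+5)))

Answer: (((3+b)+(b*y))+((3+a)+(a+5)))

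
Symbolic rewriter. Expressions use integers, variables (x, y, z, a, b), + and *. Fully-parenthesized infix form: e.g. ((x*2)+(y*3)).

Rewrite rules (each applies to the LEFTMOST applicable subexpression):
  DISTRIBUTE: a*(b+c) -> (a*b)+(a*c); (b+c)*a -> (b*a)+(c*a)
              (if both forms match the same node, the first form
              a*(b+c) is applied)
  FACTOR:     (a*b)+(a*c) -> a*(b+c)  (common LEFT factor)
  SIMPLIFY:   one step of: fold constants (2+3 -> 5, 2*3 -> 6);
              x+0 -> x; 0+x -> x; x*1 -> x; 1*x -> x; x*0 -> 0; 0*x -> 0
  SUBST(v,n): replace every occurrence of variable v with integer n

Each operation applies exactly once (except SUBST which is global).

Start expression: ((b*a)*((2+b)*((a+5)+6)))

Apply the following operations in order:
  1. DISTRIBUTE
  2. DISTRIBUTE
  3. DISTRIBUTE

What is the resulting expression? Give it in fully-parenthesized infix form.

Answer: (((b*a)*(((2+b)*a)+((2+b)*5)))+((b*a)*((2+b)*6)))

Derivation:
Start: ((b*a)*((2+b)*((a+5)+6)))
Apply DISTRIBUTE at R (target: ((2+b)*((a+5)+6))): ((b*a)*((2+b)*((a+5)+6))) -> ((b*a)*(((2+b)*(a+5))+((2+b)*6)))
Apply DISTRIBUTE at root (target: ((b*a)*(((2+b)*(a+5))+((2+b)*6)))): ((b*a)*(((2+b)*(a+5))+((2+b)*6))) -> (((b*a)*((2+b)*(a+5)))+((b*a)*((2+b)*6)))
Apply DISTRIBUTE at LR (target: ((2+b)*(a+5))): (((b*a)*((2+b)*(a+5)))+((b*a)*((2+b)*6))) -> (((b*a)*(((2+b)*a)+((2+b)*5)))+((b*a)*((2+b)*6)))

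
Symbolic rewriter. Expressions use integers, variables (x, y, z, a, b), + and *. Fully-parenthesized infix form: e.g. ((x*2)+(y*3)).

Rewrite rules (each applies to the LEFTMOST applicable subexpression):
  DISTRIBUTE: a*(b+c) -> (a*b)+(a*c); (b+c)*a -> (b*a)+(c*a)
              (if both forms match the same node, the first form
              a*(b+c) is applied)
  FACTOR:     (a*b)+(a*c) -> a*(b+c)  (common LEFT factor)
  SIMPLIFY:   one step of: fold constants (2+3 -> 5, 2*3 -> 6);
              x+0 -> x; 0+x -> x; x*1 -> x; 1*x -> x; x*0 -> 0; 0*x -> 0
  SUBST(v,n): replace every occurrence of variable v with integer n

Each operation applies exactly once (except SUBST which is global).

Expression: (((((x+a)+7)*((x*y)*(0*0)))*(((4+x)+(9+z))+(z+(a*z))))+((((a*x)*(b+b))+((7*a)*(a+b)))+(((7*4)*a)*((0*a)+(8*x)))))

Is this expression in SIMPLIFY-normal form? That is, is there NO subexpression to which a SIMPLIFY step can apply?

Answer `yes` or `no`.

Expression: (((((x+a)+7)*((x*y)*(0*0)))*(((4+x)+(9+z))+(z+(a*z))))+((((a*x)*(b+b))+((7*a)*(a+b)))+(((7*4)*a)*((0*a)+(8*x)))))
Scanning for simplifiable subexpressions (pre-order)...
  at root: (((((x+a)+7)*((x*y)*(0*0)))*(((4+x)+(9+z))+(z+(a*z))))+((((a*x)*(b+b))+((7*a)*(a+b)))+(((7*4)*a)*((0*a)+(8*x))))) (not simplifiable)
  at L: ((((x+a)+7)*((x*y)*(0*0)))*(((4+x)+(9+z))+(z+(a*z)))) (not simplifiable)
  at LL: (((x+a)+7)*((x*y)*(0*0))) (not simplifiable)
  at LLL: ((x+a)+7) (not simplifiable)
  at LLLL: (x+a) (not simplifiable)
  at LLR: ((x*y)*(0*0)) (not simplifiable)
  at LLRL: (x*y) (not simplifiable)
  at LLRR: (0*0) (SIMPLIFIABLE)
  at LR: (((4+x)+(9+z))+(z+(a*z))) (not simplifiable)
  at LRL: ((4+x)+(9+z)) (not simplifiable)
  at LRLL: (4+x) (not simplifiable)
  at LRLR: (9+z) (not simplifiable)
  at LRR: (z+(a*z)) (not simplifiable)
  at LRRR: (a*z) (not simplifiable)
  at R: ((((a*x)*(b+b))+((7*a)*(a+b)))+(((7*4)*a)*((0*a)+(8*x)))) (not simplifiable)
  at RL: (((a*x)*(b+b))+((7*a)*(a+b))) (not simplifiable)
  at RLL: ((a*x)*(b+b)) (not simplifiable)
  at RLLL: (a*x) (not simplifiable)
  at RLLR: (b+b) (not simplifiable)
  at RLR: ((7*a)*(a+b)) (not simplifiable)
  at RLRL: (7*a) (not simplifiable)
  at RLRR: (a+b) (not simplifiable)
  at RR: (((7*4)*a)*((0*a)+(8*x))) (not simplifiable)
  at RRL: ((7*4)*a) (not simplifiable)
  at RRLL: (7*4) (SIMPLIFIABLE)
  at RRR: ((0*a)+(8*x)) (not simplifiable)
  at RRRL: (0*a) (SIMPLIFIABLE)
  at RRRR: (8*x) (not simplifiable)
Found simplifiable subexpr at path LLRR: (0*0)
One SIMPLIFY step would give: (((((x+a)+7)*((x*y)*0))*(((4+x)+(9+z))+(z+(a*z))))+((((a*x)*(b+b))+((7*a)*(a+b)))+(((7*4)*a)*((0*a)+(8*x)))))
-> NOT in normal form.

Answer: no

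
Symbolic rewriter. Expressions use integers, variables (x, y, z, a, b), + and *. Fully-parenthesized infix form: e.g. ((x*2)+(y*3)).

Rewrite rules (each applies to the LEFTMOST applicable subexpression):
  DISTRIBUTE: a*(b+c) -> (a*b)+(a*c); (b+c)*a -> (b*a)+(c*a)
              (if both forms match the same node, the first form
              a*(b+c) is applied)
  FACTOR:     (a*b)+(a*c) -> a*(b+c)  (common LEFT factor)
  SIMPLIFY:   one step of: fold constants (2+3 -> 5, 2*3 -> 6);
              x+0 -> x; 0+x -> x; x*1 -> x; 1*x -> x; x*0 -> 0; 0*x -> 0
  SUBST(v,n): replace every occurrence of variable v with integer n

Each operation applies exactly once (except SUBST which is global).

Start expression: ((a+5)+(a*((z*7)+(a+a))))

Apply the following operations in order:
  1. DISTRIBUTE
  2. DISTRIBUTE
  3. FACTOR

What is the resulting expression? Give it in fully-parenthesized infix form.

Answer: ((a+5)+((a*(z*7))+(a*(a+a))))

Derivation:
Start: ((a+5)+(a*((z*7)+(a+a))))
Apply DISTRIBUTE at R (target: (a*((z*7)+(a+a)))): ((a+5)+(a*((z*7)+(a+a)))) -> ((a+5)+((a*(z*7))+(a*(a+a))))
Apply DISTRIBUTE at RR (target: (a*(a+a))): ((a+5)+((a*(z*7))+(a*(a+a)))) -> ((a+5)+((a*(z*7))+((a*a)+(a*a))))
Apply FACTOR at RR (target: ((a*a)+(a*a))): ((a+5)+((a*(z*7))+((a*a)+(a*a)))) -> ((a+5)+((a*(z*7))+(a*(a+a))))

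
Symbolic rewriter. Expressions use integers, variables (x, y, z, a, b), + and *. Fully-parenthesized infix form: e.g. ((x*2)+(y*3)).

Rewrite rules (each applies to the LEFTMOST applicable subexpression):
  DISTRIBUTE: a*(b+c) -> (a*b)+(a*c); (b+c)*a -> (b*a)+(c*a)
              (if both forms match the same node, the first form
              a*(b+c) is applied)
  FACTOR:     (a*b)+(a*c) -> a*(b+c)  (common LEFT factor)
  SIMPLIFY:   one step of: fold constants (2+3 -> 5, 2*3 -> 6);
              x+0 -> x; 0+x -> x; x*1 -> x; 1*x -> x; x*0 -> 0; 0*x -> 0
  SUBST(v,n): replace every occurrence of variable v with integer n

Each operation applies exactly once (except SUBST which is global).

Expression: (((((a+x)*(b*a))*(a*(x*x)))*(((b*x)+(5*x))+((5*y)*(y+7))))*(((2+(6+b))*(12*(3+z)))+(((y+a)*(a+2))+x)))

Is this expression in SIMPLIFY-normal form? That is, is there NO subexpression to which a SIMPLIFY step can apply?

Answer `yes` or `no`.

Expression: (((((a+x)*(b*a))*(a*(x*x)))*(((b*x)+(5*x))+((5*y)*(y+7))))*(((2+(6+b))*(12*(3+z)))+(((y+a)*(a+2))+x)))
Scanning for simplifiable subexpressions (pre-order)...
  at root: (((((a+x)*(b*a))*(a*(x*x)))*(((b*x)+(5*x))+((5*y)*(y+7))))*(((2+(6+b))*(12*(3+z)))+(((y+a)*(a+2))+x))) (not simplifiable)
  at L: ((((a+x)*(b*a))*(a*(x*x)))*(((b*x)+(5*x))+((5*y)*(y+7)))) (not simplifiable)
  at LL: (((a+x)*(b*a))*(a*(x*x))) (not simplifiable)
  at LLL: ((a+x)*(b*a)) (not simplifiable)
  at LLLL: (a+x) (not simplifiable)
  at LLLR: (b*a) (not simplifiable)
  at LLR: (a*(x*x)) (not simplifiable)
  at LLRR: (x*x) (not simplifiable)
  at LR: (((b*x)+(5*x))+((5*y)*(y+7))) (not simplifiable)
  at LRL: ((b*x)+(5*x)) (not simplifiable)
  at LRLL: (b*x) (not simplifiable)
  at LRLR: (5*x) (not simplifiable)
  at LRR: ((5*y)*(y+7)) (not simplifiable)
  at LRRL: (5*y) (not simplifiable)
  at LRRR: (y+7) (not simplifiable)
  at R: (((2+(6+b))*(12*(3+z)))+(((y+a)*(a+2))+x)) (not simplifiable)
  at RL: ((2+(6+b))*(12*(3+z))) (not simplifiable)
  at RLL: (2+(6+b)) (not simplifiable)
  at RLLR: (6+b) (not simplifiable)
  at RLR: (12*(3+z)) (not simplifiable)
  at RLRR: (3+z) (not simplifiable)
  at RR: (((y+a)*(a+2))+x) (not simplifiable)
  at RRL: ((y+a)*(a+2)) (not simplifiable)
  at RRLL: (y+a) (not simplifiable)
  at RRLR: (a+2) (not simplifiable)
Result: no simplifiable subexpression found -> normal form.

Answer: yes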